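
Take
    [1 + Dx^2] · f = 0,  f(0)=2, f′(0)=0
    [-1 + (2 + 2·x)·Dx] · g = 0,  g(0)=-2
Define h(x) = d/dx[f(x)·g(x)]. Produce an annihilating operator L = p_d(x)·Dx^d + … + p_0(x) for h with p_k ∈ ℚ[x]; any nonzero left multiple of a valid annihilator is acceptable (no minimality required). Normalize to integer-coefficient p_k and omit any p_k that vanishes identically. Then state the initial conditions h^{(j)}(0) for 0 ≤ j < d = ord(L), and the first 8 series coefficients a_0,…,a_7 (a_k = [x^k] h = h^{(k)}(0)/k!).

L = (53 + 144·x + 136·x^2 + 64·x^3 + 16·x^4) + (-4 - 36·x - 48·x^2 - 16·x^3)·Dx + (28 + 88·x + 108·x^2 + 64·x^3 + 16·x^4)·Dx^2  (order 2).
h: a_k = -2, 5, 9/4, -25/24, -65/192, 349/1920, -2807/23040, 44047/322560, …
ICs: h(0) = -2, h′(0) = 5.

f: a_k = 2, 0, -1, 0, 1/12, 0, -1/360, 0, …
g: a_k = -2, -1, 1/4, -1/8, 5/64, -7/128, 21/512, -33/1024, …
Sym-product of L_f,L_g gives L₀ (≤ ord 2).
Derive L from L₀ (diff closure).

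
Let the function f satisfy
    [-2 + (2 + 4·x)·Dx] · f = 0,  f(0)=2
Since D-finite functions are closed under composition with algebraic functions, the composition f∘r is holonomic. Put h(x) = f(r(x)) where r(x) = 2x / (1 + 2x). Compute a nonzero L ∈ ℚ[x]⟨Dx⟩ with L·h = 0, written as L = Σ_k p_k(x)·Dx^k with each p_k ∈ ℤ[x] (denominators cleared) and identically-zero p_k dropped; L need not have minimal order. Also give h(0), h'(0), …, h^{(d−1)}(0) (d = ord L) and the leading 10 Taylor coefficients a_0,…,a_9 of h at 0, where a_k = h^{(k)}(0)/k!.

L = -2 + (1 + 8·x + 12·x^2)·Dx  (order 1).
h: a_k = 2, 4, -12, 40, -148, 600, -2616, 12048, -57780, 285592, …
ICs: h(0) = 2.

f: a_k = 2, 2, -1, 1, -5/4, 7/4, -21/8, 33/8, -429/64, 715/64, …
h₀=f(r): pull back L_f along r ⇒ L₀.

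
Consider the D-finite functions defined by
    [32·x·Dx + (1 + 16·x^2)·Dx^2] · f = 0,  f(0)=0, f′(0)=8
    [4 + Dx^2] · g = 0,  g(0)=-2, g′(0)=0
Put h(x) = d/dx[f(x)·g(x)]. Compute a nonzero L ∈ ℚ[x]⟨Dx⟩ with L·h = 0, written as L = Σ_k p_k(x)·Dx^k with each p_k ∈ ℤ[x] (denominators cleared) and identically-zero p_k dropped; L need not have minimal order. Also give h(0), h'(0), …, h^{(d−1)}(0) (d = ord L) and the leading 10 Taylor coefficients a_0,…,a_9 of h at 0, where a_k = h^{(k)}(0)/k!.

f: a_k = 0, 8, 0, -128/3, 0, 2048/5, 0, -32768/7, 0, 524288/9, …
g: a_k = -2, 0, 4, 0, -4/3, 0, 8/45, 0, -4/315, 0, …
Sym-product of L_f,L_g gives L₀ (≤ ord 4).
Differentiate: ansatz ord ≤ ord L₀ ⇒ L.
L = (62288 + 2213376·x^2 + 73428992·x^4 + 58982400·x^6 + 3145728·x^8 - 167772160·x^10 + 268435456·x^12) + (35072·x + 2871296·x^3 + 39976960·x^5 + 52428800·x^7 + 83886080·x^9 + 268435456·x^11)·Dx + (15912 + 579328·x^2 + 18954240·x^4 + 19529728·x^6 + 9961472·x^8 - 16777216·x^10 + 134217728·x^12)·Dx^2 + (8768·x + 717824·x^3 + 9994240·x^5 + 13107200·x^7 + 20971520·x^9 + 67108864·x^11)·Dx^3 + (85 + 6496·x^2 + 149248·x^4 + 1196032·x^6 + 2293760·x^8 + 6291456·x^10 + 16777216·x^12)·Dx^4  (order 4).
h: a_k = -16, 0, 352, 0, -15008/3, 0, 3483584/45, 0, -25663712/21, 0, …
ICs: h(0) = -16, h′(0) = 0, h′′(0) = 704, h′′′(0) = 0.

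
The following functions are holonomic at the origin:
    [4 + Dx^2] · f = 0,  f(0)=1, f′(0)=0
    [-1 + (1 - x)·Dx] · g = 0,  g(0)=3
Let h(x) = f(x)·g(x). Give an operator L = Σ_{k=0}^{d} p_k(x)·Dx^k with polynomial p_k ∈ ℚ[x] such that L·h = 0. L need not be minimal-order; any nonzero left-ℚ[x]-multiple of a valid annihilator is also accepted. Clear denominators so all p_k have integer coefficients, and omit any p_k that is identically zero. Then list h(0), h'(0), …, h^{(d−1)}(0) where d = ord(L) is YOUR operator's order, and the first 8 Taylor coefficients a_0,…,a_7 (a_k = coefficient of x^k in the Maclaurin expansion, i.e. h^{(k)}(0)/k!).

f: a_k = 1, 0, -2, 0, 2/3, 0, -4/45, 0, …
g: a_k = 3, 3, 3, 3, 3, 3, 3, 3, …
h₀=f·g: eliminate ⇒ L₀, order ≤ 2·1.
L = (-4 + 4·x) + 2·Dx + (-1 + x)·Dx^2  (order 2).
h: a_k = 3, 3, -3, -3, -1, -1, -19/15, -19/15, …
ICs: h(0) = 3, h′(0) = 3.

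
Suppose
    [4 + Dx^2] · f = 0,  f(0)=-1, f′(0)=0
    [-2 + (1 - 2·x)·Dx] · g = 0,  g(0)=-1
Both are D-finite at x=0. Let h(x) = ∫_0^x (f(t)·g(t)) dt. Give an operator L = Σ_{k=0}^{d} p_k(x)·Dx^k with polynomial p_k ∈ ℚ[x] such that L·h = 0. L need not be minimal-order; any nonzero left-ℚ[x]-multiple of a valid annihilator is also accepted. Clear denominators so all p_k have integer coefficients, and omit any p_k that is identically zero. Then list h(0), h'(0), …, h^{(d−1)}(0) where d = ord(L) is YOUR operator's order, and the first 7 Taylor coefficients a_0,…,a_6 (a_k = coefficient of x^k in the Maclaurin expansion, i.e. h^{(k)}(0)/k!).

f: a_k = -1, 0, 2, 0, -2/3, 0, 4/45, …
g: a_k = -1, -2, -4, -8, -16, -32, -64, …
f·g: L₀ = L_f ⊗_s L_g, ord ≤ 2·1.
∫: right-multiply L₀ by Dx.
L = (-4 + 8·x)·Dx + 4·Dx^2 + (-1 + 2·x)·Dx^3  (order 3).
h: a_k = 0, 1, 1, 2/3, 1, 26/15, 26/9, …
ICs: h(0) = 0, h′(0) = 1, h′′(0) = 2.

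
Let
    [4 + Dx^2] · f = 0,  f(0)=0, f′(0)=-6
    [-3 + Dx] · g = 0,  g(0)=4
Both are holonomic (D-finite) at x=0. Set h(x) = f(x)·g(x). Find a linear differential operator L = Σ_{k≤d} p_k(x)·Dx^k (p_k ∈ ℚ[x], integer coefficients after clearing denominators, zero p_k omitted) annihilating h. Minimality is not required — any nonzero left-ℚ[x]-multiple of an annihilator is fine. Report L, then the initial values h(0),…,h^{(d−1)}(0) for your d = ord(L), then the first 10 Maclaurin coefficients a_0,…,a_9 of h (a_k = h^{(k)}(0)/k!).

f: a_k = 0, -6, 0, 4, 0, -4/5, 0, 8/105, 0, -4/945, …
g: a_k = 4, 12, 18, 18, 27/2, 81/10, 81/20, 243/140, 729/1120, 243/1120, …
Sym-product of L_f,L_g gives L₀ (≤ ord 2).
L = 13 - 6·Dx + Dx^2  (order 2).
h: a_k = 0, -24, -72, -92, -60, -61/5, 69/5, 3277/210, 17/2, 43079/15120, …
ICs: h(0) = 0, h′(0) = -24.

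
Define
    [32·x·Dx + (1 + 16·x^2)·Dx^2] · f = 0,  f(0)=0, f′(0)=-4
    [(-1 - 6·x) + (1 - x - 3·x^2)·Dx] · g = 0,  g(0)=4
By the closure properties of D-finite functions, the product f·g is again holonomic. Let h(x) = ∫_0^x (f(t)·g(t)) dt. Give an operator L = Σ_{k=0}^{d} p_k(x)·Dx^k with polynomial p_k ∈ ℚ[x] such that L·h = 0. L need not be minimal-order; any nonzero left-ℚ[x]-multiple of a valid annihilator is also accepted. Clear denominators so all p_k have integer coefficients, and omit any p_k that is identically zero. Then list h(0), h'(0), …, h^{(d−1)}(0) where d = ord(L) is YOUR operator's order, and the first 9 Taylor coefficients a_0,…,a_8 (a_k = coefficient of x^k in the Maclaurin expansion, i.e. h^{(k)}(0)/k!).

L = (6 + 32·x + 288·x^2)·Dx + (2 - 20·x + 64·x^2 + 288·x^3)·Dx^2 + (-1 + x - 13·x^2 + 16·x^3 + 48·x^4)·Dx^3  (order 3).
h: a_k = 0, 0, -8, -16/3, 16/3, -16/3, -5864/45, -12928/105, 80782/105, …
ICs: h(0) = 0, h′(0) = 0, h′′(0) = -16.

f: a_k = 0, -4, 0, 64/3, 0, -1024/5, 0, 16384/7, 0, …
g: a_k = 4, 4, 16, 28, 76, 160, 388, 868, 2032, …
Sym-product of L_f,L_g gives L₀ (≤ ord 2).
h=∫₀ˣh₀: take L = L₀·Dx.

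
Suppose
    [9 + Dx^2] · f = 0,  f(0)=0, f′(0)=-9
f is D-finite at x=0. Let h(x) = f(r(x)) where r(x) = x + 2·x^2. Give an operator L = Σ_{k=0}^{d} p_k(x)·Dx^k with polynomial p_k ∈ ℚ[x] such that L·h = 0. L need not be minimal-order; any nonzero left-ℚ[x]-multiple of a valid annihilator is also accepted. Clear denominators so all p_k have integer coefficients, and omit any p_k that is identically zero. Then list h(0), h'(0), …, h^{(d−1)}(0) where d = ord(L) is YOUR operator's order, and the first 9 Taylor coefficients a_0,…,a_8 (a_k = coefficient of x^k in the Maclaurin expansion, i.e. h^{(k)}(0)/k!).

L = (9 + 108·x + 432·x^2 + 576·x^3) - 4·Dx + (1 + 4·x)·Dx^2  (order 2).
h: a_k = 0, -9, -18, 27/2, 81, 6237/40, 189/4, -135351/560, -18711/40, …
ICs: h(0) = 0, h′(0) = -9.

f: a_k = 0, -9, 0, 27/2, 0, -243/40, 0, 729/560, 0, …
f∘r: x↦r, Dx↦Dx/r' in L_f ⇒ L₀.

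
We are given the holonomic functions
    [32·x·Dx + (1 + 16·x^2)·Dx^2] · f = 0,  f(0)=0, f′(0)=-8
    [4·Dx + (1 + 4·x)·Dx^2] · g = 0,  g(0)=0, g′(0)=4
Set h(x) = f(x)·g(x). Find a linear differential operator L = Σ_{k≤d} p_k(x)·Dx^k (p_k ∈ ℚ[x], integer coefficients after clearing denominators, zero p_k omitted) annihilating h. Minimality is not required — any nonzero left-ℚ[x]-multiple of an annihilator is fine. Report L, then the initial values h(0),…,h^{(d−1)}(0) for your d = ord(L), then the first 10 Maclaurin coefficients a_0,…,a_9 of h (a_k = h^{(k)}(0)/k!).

f: a_k = 0, -8, 0, 128/3, 0, -2048/5, 0, 32768/7, 0, -524288/9, …
g: a_k = 0, 4, -8, 64/3, -64, 1024/5, -2048/3, 16384/7, -8192, 262144/9, …
h₀=f·g: eliminate ⇒ L₀, order ≤ 2·2.
L = (1536 + 11264·x + 81920·x^2 + 638976·x^3 + 1966080·x^4 + 3407872·x^5 + 4194304·x^7)·Dx + (288 + 7936·x + 78848·x^2 + 495616·x^3 + 2228224·x^4 + 6094848·x^5 + 9175040·x^6 + 3145728·x^7 + 14680064·x^8)·Dx^2 + (48 + 1024·x + 12288·x^2 + 79872·x^3 + 368640·x^4 + 1277952·x^5 + 3145728·x^6 + 4718592·x^7 + 3145728·x^8 + 8388608·x^9)·Dx^3 + (5 + 72·x + 592·x^2 + 3584·x^3 + 16896·x^4 + 61440·x^5 + 172032·x^6 + 393216·x^7 + 589824·x^8 + 524288·x^9 + 1048576·x^10)·Dx^4  (order 4).
h: a_k = 0, 0, -32, 64, 0, 512/3, -106496/45, 90112/15, 0, 7929856/315, …
ICs: h(0) = 0, h′(0) = 0, h′′(0) = -64, h′′′(0) = 384.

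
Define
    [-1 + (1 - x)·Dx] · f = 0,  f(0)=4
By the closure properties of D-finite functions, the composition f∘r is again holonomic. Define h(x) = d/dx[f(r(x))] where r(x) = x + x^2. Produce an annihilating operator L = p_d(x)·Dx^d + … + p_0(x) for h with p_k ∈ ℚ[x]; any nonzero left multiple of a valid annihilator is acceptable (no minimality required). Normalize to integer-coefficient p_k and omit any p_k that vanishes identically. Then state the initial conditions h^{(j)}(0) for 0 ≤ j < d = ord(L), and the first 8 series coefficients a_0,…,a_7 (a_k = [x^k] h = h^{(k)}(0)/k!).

L = (4 + 6·x + 6·x^2) + (-1 - x + 3·x^2 + 2·x^3)·Dx  (order 1).
h: a_k = 4, 16, 36, 80, 160, 312, 588, 1088, …
ICs: h(0) = 4.

f: a_k = 4, 4, 4, 4, 4, 4, 4, 4, …
f∘r: x↦r, Dx↦Dx/r' in L_f ⇒ L₀.
h₀' ⇒ L via d/dx closure of L₀.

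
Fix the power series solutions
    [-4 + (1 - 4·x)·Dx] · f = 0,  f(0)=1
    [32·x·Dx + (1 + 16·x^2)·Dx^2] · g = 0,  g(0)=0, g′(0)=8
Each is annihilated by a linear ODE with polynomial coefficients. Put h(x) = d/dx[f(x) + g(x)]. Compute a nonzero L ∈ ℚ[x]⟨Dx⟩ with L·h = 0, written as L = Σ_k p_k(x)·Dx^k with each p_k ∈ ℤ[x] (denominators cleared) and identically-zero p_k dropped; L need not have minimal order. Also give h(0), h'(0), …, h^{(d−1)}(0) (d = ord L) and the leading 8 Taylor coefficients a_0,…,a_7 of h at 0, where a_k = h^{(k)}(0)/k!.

L = (-32 + 512·x + 1536·x^2) + (16 - 32·x + 256·x^2 + 1536·x^3)·Dx + (-1 + 256·x^4)·Dx^2  (order 2).
h: a_k = 12, 32, 64, 1024, 7168, 24576, 81920, 524288, …
ICs: h(0) = 12, h′(0) = 32.

f: a_k = 1, 4, 16, 64, 256, 1024, 4096, 16384, …
g: a_k = 0, 8, 0, -128/3, 0, 2048/5, 0, -32768/7, …
Sum ⇒ L₀ = lclm(L_f,L_g) in ℚ(x)⟨Dx⟩.
h=h₀': d/dx-closure on L₀ ⇒ L.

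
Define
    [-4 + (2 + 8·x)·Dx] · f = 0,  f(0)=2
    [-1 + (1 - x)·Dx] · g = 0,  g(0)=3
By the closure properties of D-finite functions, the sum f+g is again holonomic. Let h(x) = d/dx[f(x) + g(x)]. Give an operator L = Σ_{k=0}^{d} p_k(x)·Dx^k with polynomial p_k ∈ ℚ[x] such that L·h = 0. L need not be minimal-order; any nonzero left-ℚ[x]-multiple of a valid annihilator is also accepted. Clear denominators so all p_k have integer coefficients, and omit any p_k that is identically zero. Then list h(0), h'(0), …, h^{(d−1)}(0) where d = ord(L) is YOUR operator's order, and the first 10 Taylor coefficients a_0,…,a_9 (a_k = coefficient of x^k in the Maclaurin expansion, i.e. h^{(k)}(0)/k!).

L = (-18 - 12·x) + (3 - 36·x - 42·x^2)·Dx + (2 + 9·x + x^2 - 12·x^3)·Dx^2  (order 2).
h: a_k = 7, -2, 33, -68, 295, -990, 3717, -13704, 51507, -194450, …
ICs: h(0) = 7, h′(0) = -2.

f: a_k = 2, 4, -4, 8, -20, 56, -168, 528, -1716, 5720, …
g: a_k = 3, 3, 3, 3, 3, 3, 3, 3, 3, 3, …
Sum ⇒ L₀ = lclm(L_f,L_g) in ℚ(x)⟨Dx⟩.
Differentiate: ansatz ord ≤ ord L₀ ⇒ L.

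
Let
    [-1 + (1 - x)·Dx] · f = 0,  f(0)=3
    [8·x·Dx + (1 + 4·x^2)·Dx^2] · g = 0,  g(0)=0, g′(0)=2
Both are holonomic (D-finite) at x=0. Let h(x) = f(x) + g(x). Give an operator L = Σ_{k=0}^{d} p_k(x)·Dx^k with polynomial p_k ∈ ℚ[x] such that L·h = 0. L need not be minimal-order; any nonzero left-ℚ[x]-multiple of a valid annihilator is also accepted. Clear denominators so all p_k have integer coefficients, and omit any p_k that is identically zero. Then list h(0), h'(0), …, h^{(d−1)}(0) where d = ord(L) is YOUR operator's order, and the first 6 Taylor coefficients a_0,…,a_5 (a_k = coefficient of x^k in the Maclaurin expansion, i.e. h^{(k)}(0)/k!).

L = (-8 + 32·x + 96·x^2)·Dx + (7 - 8·x - 20·x^2 + 96·x^3)·Dx^2 + (-1 - 3·x - 12·x^3 + 16·x^4)·Dx^3  (order 3).
h: a_k = 3, 5, 3, 1/3, 3, 47/5, …
ICs: h(0) = 3, h′(0) = 5, h′′(0) = 6.

f: a_k = 3, 3, 3, 3, 3, 3, …
g: a_k = 0, 2, 0, -8/3, 0, 32/5, …
Sum ⇒ L₀ = lclm(L_f,L_g) in ℚ(x)⟨Dx⟩.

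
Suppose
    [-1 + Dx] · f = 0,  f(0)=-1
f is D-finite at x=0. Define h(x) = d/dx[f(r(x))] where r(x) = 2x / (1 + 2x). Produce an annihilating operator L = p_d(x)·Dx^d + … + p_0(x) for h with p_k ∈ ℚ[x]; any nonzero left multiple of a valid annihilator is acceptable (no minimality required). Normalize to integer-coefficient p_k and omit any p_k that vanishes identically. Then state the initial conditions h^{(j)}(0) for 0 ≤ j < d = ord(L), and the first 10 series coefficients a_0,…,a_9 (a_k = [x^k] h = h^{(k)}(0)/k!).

f: a_k = -1, -1, -1/2, -1/6, -1/24, -1/120, -1/720, -1/5040, -1/40320, -1/362880, …
L₀ from L_f via x↦r, Dx↦r'^{-1}Dx.
h₀' ⇒ L via d/dx closure of L₀.
L = (-2 - 8·x) + (-1 - 4·x - 4·x^2)·Dx  (order 1).
h: a_k = -2, 4, -4, -8/3, 76/3, -1208/15, 8728/45, -125456/315, 226076/315, -3170168/2835, …
ICs: h(0) = -2.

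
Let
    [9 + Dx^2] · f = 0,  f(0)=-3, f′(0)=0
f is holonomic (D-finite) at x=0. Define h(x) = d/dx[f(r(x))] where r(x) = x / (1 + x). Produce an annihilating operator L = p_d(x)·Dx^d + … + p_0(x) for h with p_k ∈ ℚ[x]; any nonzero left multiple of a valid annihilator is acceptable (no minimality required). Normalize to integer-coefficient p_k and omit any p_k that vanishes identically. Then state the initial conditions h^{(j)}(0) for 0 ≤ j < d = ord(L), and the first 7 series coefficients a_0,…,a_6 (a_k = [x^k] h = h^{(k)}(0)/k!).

f: a_k = -3, 0, 27/2, 0, -81/8, 0, 243/80, …
f∘r: x↦r, Dx↦Dx/r' in L_f ⇒ L₀.
Derive L from L₀ (diff closure).
L = (15 + 12·x + 6·x^2) + (6 + 18·x + 18·x^2 + 6·x^3)·Dx + (1 + 4·x + 6·x^2 + 4·x^3 + x^4)·Dx^2  (order 2).
h: a_k = 0, 27, -81, 243/2, -135/2, -7371/40, 28917/40, …
ICs: h(0) = 0, h′(0) = 27.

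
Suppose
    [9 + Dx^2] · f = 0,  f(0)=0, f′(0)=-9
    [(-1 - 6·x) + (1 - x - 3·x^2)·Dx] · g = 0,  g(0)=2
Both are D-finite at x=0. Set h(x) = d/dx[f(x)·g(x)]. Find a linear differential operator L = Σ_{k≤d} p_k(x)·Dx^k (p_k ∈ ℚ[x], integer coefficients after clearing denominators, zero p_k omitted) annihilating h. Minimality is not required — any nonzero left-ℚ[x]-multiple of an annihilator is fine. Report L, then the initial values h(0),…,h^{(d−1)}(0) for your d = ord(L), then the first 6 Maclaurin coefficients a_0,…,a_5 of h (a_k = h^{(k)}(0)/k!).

f: a_k = 0, -9, 0, 27/2, 0, -243/40, …
g: a_k = 2, 2, 8, 14, 38, 80, …
L₀ := L_f ⊗_s L_g (sym. prod.), ord ≤ 2.
Derive L from L₀ (diff closure).
L = (-15 - 54·x - 135·x^2 + 162·x^3 + 243·x^4) + (6·x + 54·x^2 + 108·x^3)·Dx + (1 - 4·x - 9·x^2 + 18·x^3 + 27·x^4)·Dx^2  (order 2).
h: a_k = -18, -36, -135, -396, -4923/4, -32589/10, …
ICs: h(0) = -18, h′(0) = -36.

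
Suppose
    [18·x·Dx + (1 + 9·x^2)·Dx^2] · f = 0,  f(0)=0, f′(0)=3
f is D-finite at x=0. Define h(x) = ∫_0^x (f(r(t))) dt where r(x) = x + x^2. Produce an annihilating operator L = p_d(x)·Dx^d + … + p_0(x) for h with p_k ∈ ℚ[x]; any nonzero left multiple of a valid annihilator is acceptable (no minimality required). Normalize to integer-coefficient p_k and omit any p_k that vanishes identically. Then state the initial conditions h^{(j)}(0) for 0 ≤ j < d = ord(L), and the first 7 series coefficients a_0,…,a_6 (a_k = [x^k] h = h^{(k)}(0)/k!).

L = (-2 + 18·x + 72·x^2 + 108·x^3 + 54·x^4)·Dx^2 + (1 + 2·x + 9·x^2 + 36·x^3 + 45·x^4 + 18·x^5)·Dx^3  (order 3).
h: a_k = 0, 0, 3/2, 1, -9/4, -27/5, 18/5, …
ICs: h(0) = 0, h′(0) = 0, h′′(0) = 3.

f: a_k = 0, 3, 0, -9, 0, 243/5, 0, …
f∘r: x↦r, Dx↦Dx/r' in L_f ⇒ L₀.
Integrate: L := L₀·Dx.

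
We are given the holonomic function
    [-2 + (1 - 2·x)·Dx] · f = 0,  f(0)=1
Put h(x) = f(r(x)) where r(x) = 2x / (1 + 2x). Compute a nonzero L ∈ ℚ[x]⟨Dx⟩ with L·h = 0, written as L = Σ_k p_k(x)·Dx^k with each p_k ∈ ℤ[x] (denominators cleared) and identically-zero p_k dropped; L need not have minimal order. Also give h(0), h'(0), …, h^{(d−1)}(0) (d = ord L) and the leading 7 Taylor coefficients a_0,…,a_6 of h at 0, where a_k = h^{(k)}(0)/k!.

L = 4 + (-1 + 4·x^2)·Dx  (order 1).
h: a_k = 1, 4, 8, 16, 32, 64, 128, …
ICs: h(0) = 1.

f: a_k = 1, 2, 4, 8, 16, 32, 64, …
h₀=f(r): pull back L_f along r ⇒ L₀.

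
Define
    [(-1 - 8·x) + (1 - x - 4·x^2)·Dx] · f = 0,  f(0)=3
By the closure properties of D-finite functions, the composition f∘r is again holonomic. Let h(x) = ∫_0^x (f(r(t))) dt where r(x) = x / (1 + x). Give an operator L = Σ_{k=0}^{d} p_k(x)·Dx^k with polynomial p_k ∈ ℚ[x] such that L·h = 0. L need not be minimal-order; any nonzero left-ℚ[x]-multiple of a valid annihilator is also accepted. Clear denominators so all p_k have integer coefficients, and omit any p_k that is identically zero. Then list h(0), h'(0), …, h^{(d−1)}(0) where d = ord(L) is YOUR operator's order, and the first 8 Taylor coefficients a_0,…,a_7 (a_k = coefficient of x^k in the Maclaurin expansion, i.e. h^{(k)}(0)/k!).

f: a_k = 3, 3, 15, 27, 87, 195, 543, 1323, …
L₀ from L_f via x↦r, Dx↦r'^{-1}Dx.
h=∫h₀ ⇒ L = L₀·Dx.
L = (1 + 9·x)·Dx + (-1 - 2·x + 3·x^2 + 4·x^3)·Dx^2  (order 2).
h: a_k = 0, 3, 3/2, 4, 0, 48/5, -8, 240/7, …
ICs: h(0) = 0, h′(0) = 3.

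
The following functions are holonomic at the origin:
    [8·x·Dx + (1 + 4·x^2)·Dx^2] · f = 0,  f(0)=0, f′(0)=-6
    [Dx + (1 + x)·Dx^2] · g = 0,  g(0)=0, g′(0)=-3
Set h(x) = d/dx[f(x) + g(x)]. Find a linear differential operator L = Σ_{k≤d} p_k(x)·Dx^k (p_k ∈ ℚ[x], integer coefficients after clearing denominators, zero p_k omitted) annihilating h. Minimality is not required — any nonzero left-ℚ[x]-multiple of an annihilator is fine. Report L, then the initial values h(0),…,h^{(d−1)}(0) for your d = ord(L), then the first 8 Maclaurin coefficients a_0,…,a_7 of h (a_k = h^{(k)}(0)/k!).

L = (-8 - 24·x + 96·x^2 + 32·x^3) + (-10 - 16·x + 72·x^2 + 192·x^3 + 64·x^4)·Dx + (-1 + 7·x + 8·x^2 + 32·x^3 + 48·x^4 + 16·x^5)·Dx^2  (order 2).
h: a_k = -9, 3, 21, 3, -99, 3, 381, 3, …
ICs: h(0) = -9, h′(0) = 3.

f: a_k = 0, -6, 0, 8, 0, -96/5, 0, 384/7, …
g: a_k = 0, -3, 3/2, -1, 3/4, -3/5, 1/2, -3/7, …
L₀ := lclm(L_f,L_g); ord L₀ ≤ 2+2.
Differentiate: ansatz ord ≤ ord L₀ ⇒ L.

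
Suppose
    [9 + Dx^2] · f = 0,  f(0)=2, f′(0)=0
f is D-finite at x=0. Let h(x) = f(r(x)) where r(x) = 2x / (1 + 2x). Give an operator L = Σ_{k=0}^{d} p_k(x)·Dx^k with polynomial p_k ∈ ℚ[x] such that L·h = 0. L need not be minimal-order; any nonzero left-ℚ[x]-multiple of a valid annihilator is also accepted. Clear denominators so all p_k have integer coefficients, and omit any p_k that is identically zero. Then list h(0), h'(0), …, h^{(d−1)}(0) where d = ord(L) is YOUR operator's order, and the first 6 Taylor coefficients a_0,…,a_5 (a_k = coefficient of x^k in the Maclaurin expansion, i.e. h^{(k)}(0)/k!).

L = 36 + (4 + 24·x + 48·x^2 + 32·x^3)·Dx + (1 + 8·x + 24·x^2 + 32·x^3 + 16·x^4)·Dx^2  (order 2).
h: a_k = 2, 0, -36, 144, -324, 288, …
ICs: h(0) = 2, h′(0) = 0.

f: a_k = 2, 0, -9, 0, 27/4, 0, …
Substitute x→r, Dx→(1/r')Dx; clear ⇒ L₀.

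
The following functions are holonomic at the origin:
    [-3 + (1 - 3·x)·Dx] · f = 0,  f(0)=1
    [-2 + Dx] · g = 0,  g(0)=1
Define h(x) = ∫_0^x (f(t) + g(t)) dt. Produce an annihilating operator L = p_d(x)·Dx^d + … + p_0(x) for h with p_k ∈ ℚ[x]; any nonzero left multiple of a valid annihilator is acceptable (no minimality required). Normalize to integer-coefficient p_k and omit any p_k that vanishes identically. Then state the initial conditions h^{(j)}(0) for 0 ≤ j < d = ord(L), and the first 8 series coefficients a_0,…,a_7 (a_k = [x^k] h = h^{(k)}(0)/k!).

f: a_k = 1, 3, 9, 27, 81, 243, 729, 2187, …
g: a_k = 1, 2, 2, 4/3, 2/3, 4/15, 4/45, 8/315, …
Weyl lclm of L_f,L_g ⇒ L₀ (ord ≤ 2).
∫: right-multiply L₀ by Dx.
L = (-24 - 36·x)·Dx + (14 + 24·x - 36·x^2)·Dx^2 + (-1 - 3·x + 18·x^2)·Dx^3  (order 3).
h: a_k = 0, 2, 5/2, 11/3, 85/12, 49/3, 3649/90, 4687/45, …
ICs: h(0) = 0, h′(0) = 2, h′′(0) = 5.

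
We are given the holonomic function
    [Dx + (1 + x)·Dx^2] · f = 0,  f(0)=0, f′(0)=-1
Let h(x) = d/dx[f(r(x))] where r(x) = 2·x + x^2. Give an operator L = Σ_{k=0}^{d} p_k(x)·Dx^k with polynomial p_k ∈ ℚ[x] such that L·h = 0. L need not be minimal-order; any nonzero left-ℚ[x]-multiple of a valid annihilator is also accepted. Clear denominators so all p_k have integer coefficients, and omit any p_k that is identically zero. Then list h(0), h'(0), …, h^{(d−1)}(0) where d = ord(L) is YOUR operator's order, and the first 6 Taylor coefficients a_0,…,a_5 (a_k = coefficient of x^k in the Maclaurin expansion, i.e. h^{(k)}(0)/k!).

f: a_k = 0, -1, 1/2, -1/3, 1/4, -1/5, …
h₀=f(r): pull back L_f along r ⇒ L₀.
h=h₀': d/dx-closure on L₀ ⇒ L.
L = 1 + (1 + x)·Dx  (order 1).
h: a_k = -2, 2, -2, 2, -2, 2, …
ICs: h(0) = -2.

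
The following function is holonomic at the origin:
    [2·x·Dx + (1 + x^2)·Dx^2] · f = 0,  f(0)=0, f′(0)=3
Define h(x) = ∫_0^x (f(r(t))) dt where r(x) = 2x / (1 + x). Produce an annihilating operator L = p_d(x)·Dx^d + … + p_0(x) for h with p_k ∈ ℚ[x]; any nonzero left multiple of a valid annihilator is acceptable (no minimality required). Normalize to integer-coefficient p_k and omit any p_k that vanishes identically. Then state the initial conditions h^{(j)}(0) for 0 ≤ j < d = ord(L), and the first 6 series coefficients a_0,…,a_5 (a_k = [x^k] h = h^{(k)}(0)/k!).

f: a_k = 0, 3, 0, -1, 0, 3/5, …
L₀ from L_f via x↦r, Dx↦r'^{-1}Dx.
h=∫h₀ ⇒ L = L₀·Dx.
L = (2 + 10·x)·Dx^2 + (1 + 2·x + 5·x^2)·Dx^3  (order 3).
h: a_k = 0, 0, 3, -2, -1/2, 18/5, …
ICs: h(0) = 0, h′(0) = 0, h′′(0) = 6.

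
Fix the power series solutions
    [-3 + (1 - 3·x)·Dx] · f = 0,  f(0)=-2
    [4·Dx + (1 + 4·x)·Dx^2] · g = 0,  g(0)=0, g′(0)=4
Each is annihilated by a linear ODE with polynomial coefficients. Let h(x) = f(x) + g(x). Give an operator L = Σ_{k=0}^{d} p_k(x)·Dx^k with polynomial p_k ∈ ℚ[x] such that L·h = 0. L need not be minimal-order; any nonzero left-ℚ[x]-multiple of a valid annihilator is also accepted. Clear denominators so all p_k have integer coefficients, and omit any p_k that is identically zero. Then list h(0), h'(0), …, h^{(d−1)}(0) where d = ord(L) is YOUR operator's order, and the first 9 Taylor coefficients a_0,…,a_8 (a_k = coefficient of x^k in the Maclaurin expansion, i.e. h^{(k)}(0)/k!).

L = (204 + 144·x)·Dx + (11 + 312·x + 288·x^2)·Dx^2 + (-5 - 11·x + 54·x^2 + 72·x^3)·Dx^3  (order 3).
h: a_k = -2, -2, -26, -98/3, -226, -1406/5, -6422/3, -14234/7, -21314, …
ICs: h(0) = -2, h′(0) = -2, h′′(0) = -52.

f: a_k = -2, -6, -18, -54, -162, -486, -1458, -4374, -13122, …
g: a_k = 0, 4, -8, 64/3, -64, 1024/5, -2048/3, 16384/7, -8192, …
L₀ := lclm(L_f,L_g); ord L₀ ≤ 1+2.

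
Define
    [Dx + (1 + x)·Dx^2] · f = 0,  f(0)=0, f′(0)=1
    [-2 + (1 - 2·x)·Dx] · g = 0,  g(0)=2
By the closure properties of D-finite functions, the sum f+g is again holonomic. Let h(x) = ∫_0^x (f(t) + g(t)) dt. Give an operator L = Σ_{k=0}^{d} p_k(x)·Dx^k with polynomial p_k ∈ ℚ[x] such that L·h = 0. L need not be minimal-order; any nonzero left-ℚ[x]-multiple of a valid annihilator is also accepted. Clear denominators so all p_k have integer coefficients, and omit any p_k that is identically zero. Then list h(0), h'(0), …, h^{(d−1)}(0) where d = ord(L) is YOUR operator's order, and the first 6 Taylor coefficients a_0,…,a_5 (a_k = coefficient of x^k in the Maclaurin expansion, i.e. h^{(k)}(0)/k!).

f: a_k = 0, 1, -1/2, 1/3, -1/4, 1/5, …
g: a_k = 2, 4, 8, 16, 32, 64, …
Weyl lclm of L_f,L_g ⇒ L₀ (ord ≤ 3).
h=∫h₀ ⇒ L = L₀·Dx.
L = (-32 - 8·x)·Dx^2 + (-22 - 56·x - 16·x^2)·Dx^3 + (5 - 3·x - 12·x^2 - 4·x^3)·Dx^4  (order 4).
h: a_k = 0, 2, 5/2, 5/2, 49/12, 127/20, …
ICs: h(0) = 0, h′(0) = 2, h′′(0) = 5, h′′′(0) = 15.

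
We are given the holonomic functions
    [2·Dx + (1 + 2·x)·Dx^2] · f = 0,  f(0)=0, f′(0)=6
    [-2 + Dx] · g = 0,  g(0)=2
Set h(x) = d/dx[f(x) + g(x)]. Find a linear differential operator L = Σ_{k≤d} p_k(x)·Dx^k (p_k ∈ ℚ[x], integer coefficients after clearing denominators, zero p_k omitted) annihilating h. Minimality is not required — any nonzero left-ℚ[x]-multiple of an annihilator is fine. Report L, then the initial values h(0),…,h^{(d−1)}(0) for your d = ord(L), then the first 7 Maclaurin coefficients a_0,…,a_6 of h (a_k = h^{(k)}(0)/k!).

L = (-6 - 4·x) + (1 - 4·x - 4·x^2)·Dx + (1 + 3·x + 2·x^2)·Dx^2  (order 2).
h: a_k = 10, -4, 32, -128/3, 296/3, -2864/15, 17296/45, …
ICs: h(0) = 10, h′(0) = -4.

f: a_k = 0, 6, -6, 8, -12, 96/5, -32, …
g: a_k = 2, 4, 4, 8/3, 4/3, 8/15, 8/45, …
L₀ := lclm(L_f,L_g); ord L₀ ≤ 2+1.
Differentiate: ansatz ord ≤ ord L₀ ⇒ L.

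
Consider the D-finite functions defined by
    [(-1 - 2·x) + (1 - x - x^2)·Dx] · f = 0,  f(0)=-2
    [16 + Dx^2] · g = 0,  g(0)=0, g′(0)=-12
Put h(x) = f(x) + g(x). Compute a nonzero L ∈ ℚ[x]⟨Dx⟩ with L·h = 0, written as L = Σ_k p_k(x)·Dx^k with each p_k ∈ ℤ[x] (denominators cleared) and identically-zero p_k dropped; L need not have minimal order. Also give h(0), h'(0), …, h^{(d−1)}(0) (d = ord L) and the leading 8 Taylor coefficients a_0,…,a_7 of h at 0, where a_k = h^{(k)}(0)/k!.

f: a_k = -2, -2, -4, -6, -10, -16, -26, -42, …
g: a_k = 0, -12, 0, 32, 0, -128/5, 0, 1024/105, …
L₀ := lclm(L_f,L_g); ord L₀ ≤ 1+2.
L = (272 + 384·x - 352·x^2 + 192·x^3 + 640·x^4 + 256·x^5) + (-160 + 368·x + 32·x^2 - 544·x^3 + 48·x^4 + 384·x^5 + 128·x^6)·Dx + (17 + 24·x - 22·x^2 + 12·x^3 + 40·x^4 + 16·x^5)·Dx^2 + (-10 + 23·x + 2·x^2 - 34·x^3 + 3·x^4 + 24·x^5 + 8·x^6)·Dx^3  (order 3).
h: a_k = -2, -14, -4, 26, -10, -208/5, -26, -3386/105, …
ICs: h(0) = -2, h′(0) = -14, h′′(0) = -8.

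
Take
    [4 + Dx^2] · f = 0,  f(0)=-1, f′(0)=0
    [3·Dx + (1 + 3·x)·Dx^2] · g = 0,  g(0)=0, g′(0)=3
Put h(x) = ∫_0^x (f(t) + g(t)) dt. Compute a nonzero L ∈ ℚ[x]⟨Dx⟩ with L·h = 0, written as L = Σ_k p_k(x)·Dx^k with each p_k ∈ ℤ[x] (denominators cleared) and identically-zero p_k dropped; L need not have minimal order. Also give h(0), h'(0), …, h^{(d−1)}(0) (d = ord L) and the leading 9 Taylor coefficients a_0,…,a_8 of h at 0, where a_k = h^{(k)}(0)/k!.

L = (348 + 144·x + 216·x^2)·Dx^2 + (44 + 180·x + 216·x^2 + 216·x^3)·Dx^3 + (87 + 36·x + 54·x^2)·Dx^4 + (11 + 45·x + 54·x^2 + 54·x^3)·Dx^5  (order 5).
h: a_k = 0, -1, 3/2, -5/6, 9/4, -251/60, 81/10, -1561/90, 2187/56, …
ICs: h(0) = 0, h′(0) = -1, h′′(0) = 3, h′′′(0) = -5, h′′′′(0) = 54.

f: a_k = -1, 0, 2, 0, -2/3, 0, 4/45, 0, -2/315, …
g: a_k = 0, 3, -9/2, 9, -81/4, 243/5, -243/2, 2187/7, -6561/8, …
h₀=f+g: left-lcm gives L₀, ord ≤ 4.
Integrate: L := L₀·Dx.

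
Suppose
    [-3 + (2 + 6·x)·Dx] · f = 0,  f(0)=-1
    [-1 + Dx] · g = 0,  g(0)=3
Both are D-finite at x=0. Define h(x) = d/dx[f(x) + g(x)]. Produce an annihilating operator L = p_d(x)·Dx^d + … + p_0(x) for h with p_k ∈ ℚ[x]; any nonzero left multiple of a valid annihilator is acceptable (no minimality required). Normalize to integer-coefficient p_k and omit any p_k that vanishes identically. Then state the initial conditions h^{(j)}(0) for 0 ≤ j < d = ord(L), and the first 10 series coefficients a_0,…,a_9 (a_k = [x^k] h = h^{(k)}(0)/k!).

L = (-33 - 18·x) + (23 - 24·x - 36·x^2)·Dx + (10 + 42·x + 36·x^2)·Dx^2  (order 2).
h: a_k = 3/2, 21/4, -57/16, 421/32, -8473/256, 229699/2560, -7577827/30720, 295540501/430080, -13299310513/6881280, 678264863299/123863040, …
ICs: h(0) = 3/2, h′(0) = 21/4.

f: a_k = -1, -3/2, 9/8, -27/16, 405/128, -1701/256, 15309/1024, -72171/2048, 2814669/32768, -14073345/65536, …
g: a_k = 3, 3, 3/2, 1/2, 1/8, 1/40, 1/240, 1/1680, 1/13440, 1/120960, …
f+g: L₀ = lclm(L_f,L_g), ord ≤ 1+1.
Derive L from L₀ (diff closure).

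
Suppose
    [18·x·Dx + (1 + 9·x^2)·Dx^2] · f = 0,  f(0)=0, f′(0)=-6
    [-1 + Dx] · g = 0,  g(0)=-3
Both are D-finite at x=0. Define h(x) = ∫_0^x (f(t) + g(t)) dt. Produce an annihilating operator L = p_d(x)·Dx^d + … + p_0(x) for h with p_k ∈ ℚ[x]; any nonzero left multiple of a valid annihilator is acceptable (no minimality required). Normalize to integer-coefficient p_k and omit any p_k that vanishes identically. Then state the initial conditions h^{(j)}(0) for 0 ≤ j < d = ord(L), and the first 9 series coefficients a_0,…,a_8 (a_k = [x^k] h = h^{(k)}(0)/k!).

f: a_k = 0, -6, 0, 18, 0, -486/5, 0, 4374/7, 0, …
g: a_k = -3, -3, -3/2, -1/2, -1/8, -1/40, -1/240, -1/1680, -1/13440, …
h₀=f+g: left-lcm gives L₀, ord ≤ 3.
h=∫h₀ ⇒ L = L₀·Dx.
L = (18 - 18·x - 486·x^2 - 162·x^3)·Dx^2 + (-19 + 468·x^2 - 81·x^4)·Dx^3 + (1 + 18·x + 18·x^2 + 162·x^3 + 81·x^4)·Dx^4  (order 4).
h: a_k = 0, -3, -9/2, -1/2, 35/8, -1/40, -3889/240, -1/1680, 1049759/13440, …
ICs: h(0) = 0, h′(0) = -3, h′′(0) = -9, h′′′(0) = -3.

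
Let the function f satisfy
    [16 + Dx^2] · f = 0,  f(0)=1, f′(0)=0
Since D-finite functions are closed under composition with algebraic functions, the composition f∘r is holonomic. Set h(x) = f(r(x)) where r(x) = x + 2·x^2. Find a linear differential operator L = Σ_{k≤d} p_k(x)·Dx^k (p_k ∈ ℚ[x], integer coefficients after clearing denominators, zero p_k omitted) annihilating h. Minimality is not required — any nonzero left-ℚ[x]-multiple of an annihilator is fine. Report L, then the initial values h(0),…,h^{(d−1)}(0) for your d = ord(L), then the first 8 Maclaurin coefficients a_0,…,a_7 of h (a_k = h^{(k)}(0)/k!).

L = (16 + 192·x + 768·x^2 + 1024·x^3) - 4·Dx + (1 + 4·x)·Dx^2  (order 2).
h: a_k = 1, 0, -8, -32, -64/3, 256/3, 11264/45, 4096/15, …
ICs: h(0) = 1, h′(0) = 0.

f: a_k = 1, 0, -8, 0, 32/3, 0, -256/45, 0, …
Change of var in L_f (x↦r) gives L₀.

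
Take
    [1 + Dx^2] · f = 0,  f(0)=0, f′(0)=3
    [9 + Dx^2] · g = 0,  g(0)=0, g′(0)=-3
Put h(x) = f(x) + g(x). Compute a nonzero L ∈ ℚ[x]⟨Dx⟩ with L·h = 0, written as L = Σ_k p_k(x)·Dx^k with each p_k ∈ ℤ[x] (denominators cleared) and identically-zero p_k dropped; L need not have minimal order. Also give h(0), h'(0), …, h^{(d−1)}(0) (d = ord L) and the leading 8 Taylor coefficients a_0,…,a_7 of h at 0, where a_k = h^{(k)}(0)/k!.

f: a_k = 0, 3, 0, -1/2, 0, 1/40, 0, -1/1680, …
g: a_k = 0, -3, 0, 9/2, 0, -81/40, 0, 243/560, …
Sum ⇒ L₀ = lclm(L_f,L_g) in ℚ(x)⟨Dx⟩.
L = 9 + 10·Dx^2 + Dx^4  (order 4).
h: a_k = 0, 0, 0, 4, 0, -2, 0, 13/30, …
ICs: h(0) = 0, h′(0) = 0, h′′(0) = 0, h′′′(0) = 24.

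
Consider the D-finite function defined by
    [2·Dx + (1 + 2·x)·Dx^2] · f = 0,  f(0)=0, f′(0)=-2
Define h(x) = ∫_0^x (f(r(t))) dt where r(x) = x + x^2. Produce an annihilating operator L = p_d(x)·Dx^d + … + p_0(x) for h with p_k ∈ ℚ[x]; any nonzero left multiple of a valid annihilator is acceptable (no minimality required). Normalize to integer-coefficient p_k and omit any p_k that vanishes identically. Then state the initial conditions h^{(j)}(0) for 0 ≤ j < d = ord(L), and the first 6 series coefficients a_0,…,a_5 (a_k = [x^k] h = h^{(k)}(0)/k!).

L = (4·x + 4·x^2)·Dx^2 + (1 + 4·x + 6·x^2 + 4·x^3)·Dx^3  (order 3).
h: a_k = 0, 0, -1, 0, 1/3, -2/5, …
ICs: h(0) = 0, h′(0) = 0, h′′(0) = -2.

f: a_k = 0, -2, 2, -8/3, 4, -32/5, …
Change of var in L_f (x↦r) gives L₀.
∫: right-multiply L₀ by Dx.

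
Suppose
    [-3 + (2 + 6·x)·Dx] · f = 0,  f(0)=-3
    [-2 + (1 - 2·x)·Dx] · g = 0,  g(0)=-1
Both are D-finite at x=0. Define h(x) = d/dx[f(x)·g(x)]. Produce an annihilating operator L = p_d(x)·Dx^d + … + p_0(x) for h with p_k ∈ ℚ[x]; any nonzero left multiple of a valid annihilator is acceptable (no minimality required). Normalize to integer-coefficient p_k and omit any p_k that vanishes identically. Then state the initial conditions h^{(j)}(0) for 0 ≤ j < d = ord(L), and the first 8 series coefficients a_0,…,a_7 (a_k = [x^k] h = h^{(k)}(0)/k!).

f: a_k = -3, -9/2, 27/8, -81/16, 1215/128, -5103/256, 45927/1024, -216513/2048, …
g: a_k = -1, -2, -4, -8, -16, -32, -64, -128, …
L₀ := L_f ⊗_s L_g (sym. prod.), ord ≤ 1.
h₀' ⇒ L via d/dx closure of L₀.
L = (47 + 252·x + 108·x^2) + (-14 - 26·x + 72·x^2 + 72·x^3)·Dx  (order 1).
h: a_k = 21/2, 141/4, 1935/16, 9105/32, 207615/256, 858771/512, 9530787/2048, 35125305/4096, …
ICs: h(0) = 21/2.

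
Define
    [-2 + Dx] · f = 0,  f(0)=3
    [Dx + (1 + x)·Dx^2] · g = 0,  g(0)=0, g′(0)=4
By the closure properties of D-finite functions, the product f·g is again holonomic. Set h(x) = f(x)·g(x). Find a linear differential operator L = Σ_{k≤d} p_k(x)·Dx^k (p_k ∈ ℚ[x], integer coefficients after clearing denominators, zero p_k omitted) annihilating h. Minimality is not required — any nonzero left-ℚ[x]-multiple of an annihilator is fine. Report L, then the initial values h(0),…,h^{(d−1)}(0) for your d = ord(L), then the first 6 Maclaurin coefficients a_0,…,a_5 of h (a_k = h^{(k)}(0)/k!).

f: a_k = 3, 6, 6, 4, 2, 4/5, …
g: a_k = 0, 4, -2, 4/3, -1, 4/5, …
f·g: L₀ = L_f ⊗_s L_g, ord ≤ 1·2.
L = (2 + 4·x) + (-3 - 4·x)·Dx + (1 + x)·Dx^2  (order 2).
h: a_k = 0, 12, 18, 16, 9, 22/5, …
ICs: h(0) = 0, h′(0) = 12.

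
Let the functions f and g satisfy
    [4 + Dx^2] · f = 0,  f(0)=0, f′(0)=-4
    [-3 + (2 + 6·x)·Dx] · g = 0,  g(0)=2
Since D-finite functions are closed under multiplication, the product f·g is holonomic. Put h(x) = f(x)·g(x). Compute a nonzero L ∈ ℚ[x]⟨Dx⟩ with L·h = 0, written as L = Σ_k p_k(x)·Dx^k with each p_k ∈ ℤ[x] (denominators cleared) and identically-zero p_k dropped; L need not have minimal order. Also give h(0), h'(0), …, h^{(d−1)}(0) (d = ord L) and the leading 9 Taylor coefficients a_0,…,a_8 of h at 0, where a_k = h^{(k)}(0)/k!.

f: a_k = 0, -4, 0, 8/3, 0, -8/15, 0, 16/315, 0, …
g: a_k = 2, 3, -9/4, 27/8, -405/64, 1701/128, -15309/512, 72171/1024, -2814669/16384, …
Product ⇒ symmetric product L₀, ord ≤ 2.
L = (43 + 96·x + 144·x^2) + (-12 - 36·x)·Dx + (4 + 24·x + 36·x^2)·Dx^2  (order 2).
h: a_k = 0, -8, -12, 43/3, -11/2, 4379/240, -7321/160, 838883/8064, -6669683/26880, …
ICs: h(0) = 0, h′(0) = -8.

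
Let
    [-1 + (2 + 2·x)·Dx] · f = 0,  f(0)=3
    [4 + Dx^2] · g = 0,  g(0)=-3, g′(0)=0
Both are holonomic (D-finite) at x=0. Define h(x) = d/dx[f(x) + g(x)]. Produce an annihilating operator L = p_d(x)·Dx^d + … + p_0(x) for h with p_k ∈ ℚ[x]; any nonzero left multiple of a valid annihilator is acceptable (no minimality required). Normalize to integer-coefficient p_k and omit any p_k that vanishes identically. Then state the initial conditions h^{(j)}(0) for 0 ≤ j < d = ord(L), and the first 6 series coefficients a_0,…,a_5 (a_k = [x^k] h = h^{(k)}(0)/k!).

L = (-124 - 128·x - 64·x^2) + (-152 - 408·x - 384·x^2 - 128·x^3)·Dx + (-31 - 32·x - 16·x^2)·Dx^2 + (-38 - 102·x - 96·x^2 - 32·x^3)·Dx^3  (order 3).
h: a_k = 3/2, 45/4, 9/16, -271/32, 105/256, 3151/2560, …
ICs: h(0) = 3/2, h′(0) = 45/4, h′′(0) = 9/8.

f: a_k = 3, 3/2, -3/8, 3/16, -15/128, 21/256, …
g: a_k = -3, 0, 6, 0, -2, 0, …
Sum ⇒ L₀ = lclm(L_f,L_g) in ℚ(x)⟨Dx⟩.
h=h₀': d/dx-closure on L₀ ⇒ L.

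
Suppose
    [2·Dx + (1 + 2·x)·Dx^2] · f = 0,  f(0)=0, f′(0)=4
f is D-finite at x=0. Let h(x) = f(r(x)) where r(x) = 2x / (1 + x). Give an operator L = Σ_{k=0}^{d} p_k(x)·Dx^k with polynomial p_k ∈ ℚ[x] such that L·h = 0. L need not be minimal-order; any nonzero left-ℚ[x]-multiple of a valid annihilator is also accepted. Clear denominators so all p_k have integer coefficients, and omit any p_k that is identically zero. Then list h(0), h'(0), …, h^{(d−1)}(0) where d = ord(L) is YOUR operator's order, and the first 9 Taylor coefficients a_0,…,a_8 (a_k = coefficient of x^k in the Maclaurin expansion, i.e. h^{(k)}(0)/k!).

f: a_k = 0, 4, -4, 16/3, -8, 64/5, -64/3, 256/7, -64, …
h₀=f(r): pull back L_f along r ⇒ L₀.
L = (6 + 10·x)·Dx + (1 + 6·x + 5·x^2)·Dx^2  (order 2).
h: a_k = 0, 8, -24, 248/3, -312, 6248/5, -5208, 156248/7, -97656, …
ICs: h(0) = 0, h′(0) = 8.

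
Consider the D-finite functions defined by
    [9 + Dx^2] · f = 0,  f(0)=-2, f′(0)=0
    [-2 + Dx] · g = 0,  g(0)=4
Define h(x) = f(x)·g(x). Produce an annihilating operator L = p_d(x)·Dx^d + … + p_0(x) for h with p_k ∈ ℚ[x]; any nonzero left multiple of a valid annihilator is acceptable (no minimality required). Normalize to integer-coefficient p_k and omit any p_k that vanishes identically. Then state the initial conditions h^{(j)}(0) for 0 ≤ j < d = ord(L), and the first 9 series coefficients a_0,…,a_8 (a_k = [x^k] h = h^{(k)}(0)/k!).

L = 13 - 4·Dx + Dx^2  (order 2).
h: a_k = -8, -16, 20, 184/3, 119/3, -122/15, -407/18, -3277/315, 239/5040, …
ICs: h(0) = -8, h′(0) = -16.

f: a_k = -2, 0, 9, 0, -27/4, 0, 81/40, 0, -729/2240, …
g: a_k = 4, 8, 8, 16/3, 8/3, 16/15, 16/45, 32/315, 8/315, …
Product ⇒ symmetric product L₀, ord ≤ 2.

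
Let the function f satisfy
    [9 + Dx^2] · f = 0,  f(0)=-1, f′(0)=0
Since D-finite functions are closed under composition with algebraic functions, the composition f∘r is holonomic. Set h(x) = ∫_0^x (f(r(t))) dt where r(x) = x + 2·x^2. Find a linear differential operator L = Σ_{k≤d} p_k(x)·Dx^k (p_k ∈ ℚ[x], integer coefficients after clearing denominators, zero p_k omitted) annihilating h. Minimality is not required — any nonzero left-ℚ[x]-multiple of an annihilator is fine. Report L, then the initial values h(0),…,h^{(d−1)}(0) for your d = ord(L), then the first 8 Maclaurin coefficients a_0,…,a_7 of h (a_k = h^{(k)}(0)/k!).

L = (9 + 108·x + 432·x^2 + 576·x^3)·Dx - 4·Dx^2 + (1 + 4·x)·Dx^3  (order 3).
h: a_k = 0, -1, 0, 3/2, 9/2, 117/40, -9/2, -6399/560, …
ICs: h(0) = 0, h′(0) = -1, h′′(0) = 0.

f: a_k = -1, 0, 9/2, 0, -27/8, 0, 81/80, 0, …
h₀=f(r): pull back L_f along r ⇒ L₀.
h=∫₀ˣh₀: take L = L₀·Dx.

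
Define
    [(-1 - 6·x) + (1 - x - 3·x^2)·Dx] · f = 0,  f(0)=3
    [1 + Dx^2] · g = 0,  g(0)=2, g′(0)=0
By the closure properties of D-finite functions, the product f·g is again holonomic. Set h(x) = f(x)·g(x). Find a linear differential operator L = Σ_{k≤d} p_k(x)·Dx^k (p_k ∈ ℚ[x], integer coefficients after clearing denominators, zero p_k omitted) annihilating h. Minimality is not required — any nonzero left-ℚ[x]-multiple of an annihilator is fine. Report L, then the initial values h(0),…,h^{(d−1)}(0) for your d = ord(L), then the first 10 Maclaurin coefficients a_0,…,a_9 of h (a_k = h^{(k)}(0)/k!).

f: a_k = 3, 3, 12, 21, 57, 120, 291, 651, 1524, 3477, …
g: a_k = 2, 0, -1, 0, 1/12, 0, -1/360, 0, 1/20160, 0, …
f·g: L₀ = L_f ⊗_s L_g, ord ≤ 1·2.
L = (5 + x + 3·x^2) + (2 + 12·x)·Dx + (-1 + x + 3·x^2)·Dx^2  (order 2).
h: a_k = 6, 6, 21, 39, 409/4, 877/4, 63119/120, 142049/120, 18558737/6720, 42422969/6720, …
ICs: h(0) = 6, h′(0) = 6.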